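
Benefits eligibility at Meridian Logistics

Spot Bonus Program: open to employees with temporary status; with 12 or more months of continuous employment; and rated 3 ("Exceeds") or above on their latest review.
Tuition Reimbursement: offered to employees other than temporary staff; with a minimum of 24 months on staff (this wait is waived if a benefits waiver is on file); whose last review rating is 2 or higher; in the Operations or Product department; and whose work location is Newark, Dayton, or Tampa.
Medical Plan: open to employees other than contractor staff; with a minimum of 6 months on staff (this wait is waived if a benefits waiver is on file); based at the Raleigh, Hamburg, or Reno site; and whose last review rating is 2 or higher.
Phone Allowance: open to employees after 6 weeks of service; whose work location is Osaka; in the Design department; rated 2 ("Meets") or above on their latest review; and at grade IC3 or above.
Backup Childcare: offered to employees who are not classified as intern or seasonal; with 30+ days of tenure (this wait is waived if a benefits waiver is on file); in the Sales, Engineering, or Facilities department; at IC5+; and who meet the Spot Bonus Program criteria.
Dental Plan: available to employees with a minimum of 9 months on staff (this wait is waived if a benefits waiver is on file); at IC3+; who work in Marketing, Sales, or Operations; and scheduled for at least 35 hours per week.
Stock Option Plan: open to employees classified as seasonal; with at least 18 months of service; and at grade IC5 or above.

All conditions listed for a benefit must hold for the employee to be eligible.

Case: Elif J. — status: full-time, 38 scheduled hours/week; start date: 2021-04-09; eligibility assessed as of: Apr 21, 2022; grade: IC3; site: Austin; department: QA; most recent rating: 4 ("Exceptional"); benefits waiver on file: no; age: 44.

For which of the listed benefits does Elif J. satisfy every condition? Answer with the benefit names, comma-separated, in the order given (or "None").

Service from 2021-04-09 to Apr 21, 2022: 377 days.
Spot Bonus Program — status full-time ✗ (requires temporary) → not eligible.
Tuition Reimbursement — status full-time ✓ (not excluded); no waiver, service 377 days < 24 months (≈720 days) ✗ → not eligible.
Medical Plan — status full-time ✓ (not excluded); no waiver, service 377 days ≥ 6 months (≈180 days) ✓; site Austin ✗ (not Raleigh, Hamburg, or Reno) → not eligible.
Phone Allowance — service 377 days ≥ 6 weeks (≈42 days) ✓; site Austin ✗ (not Osaka) → not eligible.
Backup Childcare — status full-time ✓ (not excluded); no waiver, service 377 days ≥ 30 days ✓; dept QA ✗ → not eligible.
Dental Plan — no waiver, service 377 days ≥ 9 months (≈270 days) ✓; grade IC3 ≥ IC3 ✓; dept QA ✗ → not eligible.
Stock Option Plan — status full-time ✗ (requires seasonal) → not eligible.

None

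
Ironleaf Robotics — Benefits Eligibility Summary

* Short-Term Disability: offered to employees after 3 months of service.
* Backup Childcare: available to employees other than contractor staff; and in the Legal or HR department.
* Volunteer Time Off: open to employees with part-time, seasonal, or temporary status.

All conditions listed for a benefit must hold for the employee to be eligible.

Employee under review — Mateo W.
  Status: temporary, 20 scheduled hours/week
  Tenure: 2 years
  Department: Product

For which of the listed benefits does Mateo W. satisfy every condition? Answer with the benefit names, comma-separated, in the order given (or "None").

Short-Term Disability — service 2 years ≥ 3 months (≈90 days) ✓ → eligible.
Backup Childcare — status temporary ✓ (not excluded); dept Product ✗ → not eligible.
Volunteer Time Off — status temporary ✓ → eligible.

Short-Term Disability, Volunteer Time Off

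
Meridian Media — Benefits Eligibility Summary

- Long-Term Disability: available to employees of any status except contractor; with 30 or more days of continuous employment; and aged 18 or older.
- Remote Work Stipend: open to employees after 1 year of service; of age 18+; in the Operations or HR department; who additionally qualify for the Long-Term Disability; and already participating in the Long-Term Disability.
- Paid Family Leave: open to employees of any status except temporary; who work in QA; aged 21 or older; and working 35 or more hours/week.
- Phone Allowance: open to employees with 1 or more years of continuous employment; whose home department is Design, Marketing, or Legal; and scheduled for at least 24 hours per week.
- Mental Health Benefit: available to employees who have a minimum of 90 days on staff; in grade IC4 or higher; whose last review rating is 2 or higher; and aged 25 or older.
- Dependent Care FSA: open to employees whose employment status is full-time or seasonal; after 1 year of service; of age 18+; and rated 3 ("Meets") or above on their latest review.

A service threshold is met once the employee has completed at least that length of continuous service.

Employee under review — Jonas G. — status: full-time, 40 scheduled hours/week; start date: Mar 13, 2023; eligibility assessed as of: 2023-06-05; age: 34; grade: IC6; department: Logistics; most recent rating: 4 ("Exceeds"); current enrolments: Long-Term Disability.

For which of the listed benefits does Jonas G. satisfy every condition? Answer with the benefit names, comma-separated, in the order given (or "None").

Long-Term Disability

Service from Mar 13, 2023 to 2023-06-05: 84 days.
Long-Term Disability — status full-time ✓ (not excluded); service 84 days ≥ 30 days ✓; age 34 ≥ 18 ✓ → eligible.
Remote Work Stipend — service 84 days < 1 year (≈365 days) ✗ → not eligible.
Paid Family Leave — status full-time ✓ (not excluded); dept Logistics ✗ → not eligible.
Phone Allowance — service 84 days < 1 year (≈365 days) ✗ → not eligible.
Mental Health Benefit — service 84 days < 90 days ✗ → not eligible.
Dependent Care FSA — status full-time ✓; service 84 days < 1 year (≈365 days) ✗ → not eligible.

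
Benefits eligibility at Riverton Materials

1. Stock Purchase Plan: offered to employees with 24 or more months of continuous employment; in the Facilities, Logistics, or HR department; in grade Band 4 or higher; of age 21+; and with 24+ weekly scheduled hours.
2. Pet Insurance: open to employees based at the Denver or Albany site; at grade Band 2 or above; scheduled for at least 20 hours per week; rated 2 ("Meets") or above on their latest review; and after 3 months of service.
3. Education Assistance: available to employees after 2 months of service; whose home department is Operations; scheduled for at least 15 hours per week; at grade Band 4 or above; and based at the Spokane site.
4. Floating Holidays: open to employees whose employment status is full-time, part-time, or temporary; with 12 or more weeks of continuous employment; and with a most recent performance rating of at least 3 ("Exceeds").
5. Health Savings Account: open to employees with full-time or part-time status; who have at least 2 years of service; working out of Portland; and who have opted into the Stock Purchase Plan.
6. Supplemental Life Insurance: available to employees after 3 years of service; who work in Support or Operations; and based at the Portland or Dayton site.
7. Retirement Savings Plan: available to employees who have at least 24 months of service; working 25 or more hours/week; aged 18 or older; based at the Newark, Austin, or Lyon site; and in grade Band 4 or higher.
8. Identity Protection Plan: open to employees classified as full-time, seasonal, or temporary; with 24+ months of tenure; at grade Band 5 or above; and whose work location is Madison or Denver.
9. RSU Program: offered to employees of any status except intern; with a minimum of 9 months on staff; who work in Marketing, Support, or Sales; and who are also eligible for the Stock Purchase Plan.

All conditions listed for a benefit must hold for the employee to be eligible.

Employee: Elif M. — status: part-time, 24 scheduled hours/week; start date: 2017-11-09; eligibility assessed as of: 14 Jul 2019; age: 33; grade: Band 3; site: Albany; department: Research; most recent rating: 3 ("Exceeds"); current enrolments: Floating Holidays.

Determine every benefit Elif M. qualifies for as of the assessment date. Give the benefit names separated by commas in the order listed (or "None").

Service from 2017-11-09 to 14 Jul 2019: 612 days.
Stock Purchase Plan — service 612 days < 24 months (≈720 days) ✗ → not eligible.
Pet Insurance — site Albany ✓; grade Band 3 ≥ Band 2 ✓; 24 hrs/wk ≥ 20 ✓; rating 3 ≥ 2 ✓; service 612 days ≥ 3 months (≈90 days) ✓ → eligible.
Education Assistance — service 612 days ≥ 2 months (≈60 days) ✓; dept Research ✗ → not eligible.
Floating Holidays — status part-time ✓; service 612 days ≥ 12 weeks (≈84 days) ✓; rating 3 ≥ 3 ✓ → eligible.
Health Savings Account — status part-time ✓; service 612 days < 2 years (≈730 days) ✗ → not eligible.
Supplemental Life Insurance — service 612 days < 3 years (≈1095 days) ✗ → not eligible.
Retirement Savings Plan — service 612 days < 24 months (≈720 days) ✗ → not eligible.
Identity Protection Plan — status part-time ✗ (requires full-time, seasonal, or temporary) → not eligible.
RSU Program — status part-time ✓ (not excluded); service 612 days ≥ 9 months (≈270 days) ✓; dept Research ✗ → not eligible.

Pet Insurance, Floating Holidays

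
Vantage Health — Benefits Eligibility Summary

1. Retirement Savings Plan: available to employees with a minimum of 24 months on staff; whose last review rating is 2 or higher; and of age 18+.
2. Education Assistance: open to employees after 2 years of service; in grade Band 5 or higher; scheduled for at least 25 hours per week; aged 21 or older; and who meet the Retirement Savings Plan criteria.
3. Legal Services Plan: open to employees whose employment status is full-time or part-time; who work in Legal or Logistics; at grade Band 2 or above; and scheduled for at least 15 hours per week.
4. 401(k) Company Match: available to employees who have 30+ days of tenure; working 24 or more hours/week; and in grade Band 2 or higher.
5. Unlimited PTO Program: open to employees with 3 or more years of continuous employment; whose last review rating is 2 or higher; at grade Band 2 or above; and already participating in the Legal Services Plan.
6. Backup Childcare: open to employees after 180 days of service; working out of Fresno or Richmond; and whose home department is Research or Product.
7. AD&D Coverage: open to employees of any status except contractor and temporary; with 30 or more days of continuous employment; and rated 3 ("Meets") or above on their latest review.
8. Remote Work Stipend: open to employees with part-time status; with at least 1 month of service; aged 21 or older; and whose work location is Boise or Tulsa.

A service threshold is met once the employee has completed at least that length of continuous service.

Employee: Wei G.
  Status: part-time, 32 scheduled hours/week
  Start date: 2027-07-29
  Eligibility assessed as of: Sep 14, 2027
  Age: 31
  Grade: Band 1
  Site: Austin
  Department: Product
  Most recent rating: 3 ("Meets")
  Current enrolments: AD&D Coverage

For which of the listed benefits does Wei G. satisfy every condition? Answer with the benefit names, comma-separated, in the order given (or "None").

AD&D Coverage

Service from 2027-07-29 to Sep 14, 2027: 47 days.
Retirement Savings Plan — service 47 days < 24 months (≈720 days) ✗ → not eligible.
Education Assistance — service 47 days < 2 years (≈730 days) ✗ → not eligible.
Legal Services Plan — status part-time ✓; dept Product ✗ → not eligible.
401(k) Company Match — service 47 days ≥ 30 days ✓; 32 hrs/wk ≥ 24 ✓; grade Band 1 < Band 2 ✗ → not eligible.
Unlimited PTO Program — service 47 days < 3 years (≈1095 days) ✗ → not eligible.
Backup Childcare — service 47 days < 180 days ✗ → not eligible.
AD&D Coverage — status part-time ✓ (not excluded); service 47 days ≥ 30 days ✓; rating 3 ≥ 3 ✓ → eligible.
Remote Work Stipend — status part-time ✓; service 47 days ≥ 1 month (≈30 days) ✓; age 31 ≥ 21 ✓; site Austin ✗ (not Boise or Tulsa) → not eligible.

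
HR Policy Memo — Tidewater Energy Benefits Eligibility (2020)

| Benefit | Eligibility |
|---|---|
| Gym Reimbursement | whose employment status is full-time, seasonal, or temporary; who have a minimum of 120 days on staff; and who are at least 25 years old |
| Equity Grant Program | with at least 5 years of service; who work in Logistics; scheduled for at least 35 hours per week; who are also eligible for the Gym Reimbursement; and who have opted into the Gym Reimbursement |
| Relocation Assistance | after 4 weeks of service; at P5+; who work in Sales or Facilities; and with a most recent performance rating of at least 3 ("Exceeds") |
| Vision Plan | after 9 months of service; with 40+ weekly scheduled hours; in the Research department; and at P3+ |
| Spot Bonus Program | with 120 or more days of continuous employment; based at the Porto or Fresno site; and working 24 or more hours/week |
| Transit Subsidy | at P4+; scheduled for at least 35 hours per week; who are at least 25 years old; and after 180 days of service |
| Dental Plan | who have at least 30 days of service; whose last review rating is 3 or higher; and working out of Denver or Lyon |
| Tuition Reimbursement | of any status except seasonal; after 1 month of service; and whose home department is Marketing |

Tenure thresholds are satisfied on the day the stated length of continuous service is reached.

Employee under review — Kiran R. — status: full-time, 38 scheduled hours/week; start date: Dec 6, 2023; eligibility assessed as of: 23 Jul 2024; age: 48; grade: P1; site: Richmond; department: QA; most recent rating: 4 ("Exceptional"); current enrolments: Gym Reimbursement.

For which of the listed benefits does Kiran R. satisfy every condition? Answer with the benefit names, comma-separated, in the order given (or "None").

Gym Reimbursement

Service from Dec 6, 2023 to 23 Jul 2024: 230 days.
Gym Reimbursement — status full-time ✓; service 230 days ≥ 120 days ✓; age 48 ≥ 25 ✓ → eligible.
Equity Grant Program — service 230 days < 5 years (≈1825 days) ✗ → not eligible.
Relocation Assistance — service 230 days ≥ 4 weeks (≈28 days) ✓; grade P1 < P5 ✗ → not eligible.
Vision Plan — service 230 days < 9 months (≈270 days) ✗ → not eligible.
Spot Bonus Program — service 230 days ≥ 120 days ✓; site Richmond ✗ (not Porto or Fresno) → not eligible.
Transit Subsidy — grade P1 < P4 ✗ → not eligible.
Dental Plan — service 230 days ≥ 30 days ✓; rating 4 ≥ 3 ✓; site Richmond ✗ (not Denver or Lyon) → not eligible.
Tuition Reimbursement — status full-time ✓ (not excluded); service 230 days ≥ 1 month (≈30 days) ✓; dept QA ✗ → not eligible.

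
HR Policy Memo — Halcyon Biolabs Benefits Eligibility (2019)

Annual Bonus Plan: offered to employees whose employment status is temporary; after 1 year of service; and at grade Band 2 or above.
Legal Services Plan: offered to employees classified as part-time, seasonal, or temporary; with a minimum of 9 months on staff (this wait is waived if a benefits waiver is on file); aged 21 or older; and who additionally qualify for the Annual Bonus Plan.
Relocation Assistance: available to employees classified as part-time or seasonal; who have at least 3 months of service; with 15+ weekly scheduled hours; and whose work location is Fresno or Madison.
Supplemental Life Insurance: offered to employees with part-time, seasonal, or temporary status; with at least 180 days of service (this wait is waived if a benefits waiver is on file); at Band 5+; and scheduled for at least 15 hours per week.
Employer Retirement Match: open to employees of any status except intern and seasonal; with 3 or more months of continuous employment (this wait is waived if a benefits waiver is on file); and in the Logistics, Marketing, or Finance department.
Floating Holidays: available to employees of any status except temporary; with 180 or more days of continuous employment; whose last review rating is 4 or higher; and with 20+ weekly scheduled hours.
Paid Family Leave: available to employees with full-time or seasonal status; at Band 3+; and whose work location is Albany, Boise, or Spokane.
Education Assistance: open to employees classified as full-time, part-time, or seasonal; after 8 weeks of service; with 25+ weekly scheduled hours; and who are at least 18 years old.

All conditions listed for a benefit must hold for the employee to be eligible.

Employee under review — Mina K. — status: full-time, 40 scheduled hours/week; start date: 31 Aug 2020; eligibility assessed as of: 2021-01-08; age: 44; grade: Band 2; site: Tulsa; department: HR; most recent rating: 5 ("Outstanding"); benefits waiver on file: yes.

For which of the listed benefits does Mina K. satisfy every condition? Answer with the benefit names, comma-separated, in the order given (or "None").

Education Assistance

Service from 31 Aug 2020 to 2021-01-08: 130 days.
Annual Bonus Plan — status full-time ✗ (requires temporary) → not eligible.
Legal Services Plan — status full-time ✗ (requires part-time, seasonal, or temporary) → not eligible.
Relocation Assistance — status full-time ✗ (requires part-time or seasonal) → not eligible.
Supplemental Life Insurance — status full-time ✗ (requires part-time, seasonal, or temporary) → not eligible.
Employer Retirement Match — status full-time ✓ (not excluded); benefits waiver on file ✓; dept HR ✗ → not eligible.
Floating Holidays — status full-time ✓ (not excluded); service 130 days < 180 days ✗ → not eligible.
Paid Family Leave — status full-time ✓; grade Band 2 < Band 3 ✗ → not eligible.
Education Assistance — status full-time ✓; service 130 days ≥ 8 weeks (≈56 days) ✓; 40 hrs/wk ≥ 25 ✓; age 44 ≥ 18 ✓ → eligible.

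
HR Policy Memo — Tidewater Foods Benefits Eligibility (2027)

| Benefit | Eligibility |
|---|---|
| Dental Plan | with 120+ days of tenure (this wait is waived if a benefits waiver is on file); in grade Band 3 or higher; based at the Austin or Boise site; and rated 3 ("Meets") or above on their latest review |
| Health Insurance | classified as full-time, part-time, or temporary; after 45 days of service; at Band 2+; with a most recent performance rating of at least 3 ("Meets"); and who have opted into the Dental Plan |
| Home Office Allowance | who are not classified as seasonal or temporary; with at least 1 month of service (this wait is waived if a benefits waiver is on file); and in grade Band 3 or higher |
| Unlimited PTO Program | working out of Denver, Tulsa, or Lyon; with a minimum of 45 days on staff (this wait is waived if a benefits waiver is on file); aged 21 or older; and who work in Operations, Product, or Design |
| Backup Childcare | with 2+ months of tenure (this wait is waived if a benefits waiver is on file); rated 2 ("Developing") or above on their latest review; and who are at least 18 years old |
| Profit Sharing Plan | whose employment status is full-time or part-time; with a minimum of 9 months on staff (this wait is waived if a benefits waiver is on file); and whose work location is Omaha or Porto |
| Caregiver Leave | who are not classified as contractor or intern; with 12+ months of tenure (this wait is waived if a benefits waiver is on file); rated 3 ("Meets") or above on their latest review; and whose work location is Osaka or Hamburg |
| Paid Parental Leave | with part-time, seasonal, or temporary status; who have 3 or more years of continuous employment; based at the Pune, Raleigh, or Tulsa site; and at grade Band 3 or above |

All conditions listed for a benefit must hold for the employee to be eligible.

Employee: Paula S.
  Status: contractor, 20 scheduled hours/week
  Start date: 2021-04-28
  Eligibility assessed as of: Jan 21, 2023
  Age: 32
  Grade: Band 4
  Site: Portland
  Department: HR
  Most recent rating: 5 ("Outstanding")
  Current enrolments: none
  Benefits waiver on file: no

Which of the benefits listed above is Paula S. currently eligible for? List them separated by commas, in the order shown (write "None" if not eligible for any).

Home Office Allowance, Backup Childcare

Service from 2021-04-28 to Jan 21, 2023: 633 days.
Dental Plan — no waiver, service 633 days ≥ 120 days ✓; grade Band 4 ≥ Band 3 ✓; site Portland ✗ (not Austin or Boise) → not eligible.
Health Insurance — status contractor ✗ (requires full-time, part-time, or temporary) → not eligible.
Home Office Allowance — status contractor ✓ (not excluded); no waiver, service 633 days ≥ 1 month (≈30 days) ✓; grade Band 4 ≥ Band 3 ✓ → eligible.
Unlimited PTO Program — site Portland ✗ (not Denver, Tulsa, or Lyon) → not eligible.
Backup Childcare — no waiver, service 633 days ≥ 2 months (≈60 days) ✓; rating 5 ≥ 2 ✓; age 32 ≥ 18 ✓ → eligible.
Profit Sharing Plan — status contractor ✗ (requires full-time or part-time) → not eligible.
Caregiver Leave — status contractor ✗ (excluded) → not eligible.
Paid Parental Leave — status contractor ✗ (requires part-time, seasonal, or temporary) → not eligible.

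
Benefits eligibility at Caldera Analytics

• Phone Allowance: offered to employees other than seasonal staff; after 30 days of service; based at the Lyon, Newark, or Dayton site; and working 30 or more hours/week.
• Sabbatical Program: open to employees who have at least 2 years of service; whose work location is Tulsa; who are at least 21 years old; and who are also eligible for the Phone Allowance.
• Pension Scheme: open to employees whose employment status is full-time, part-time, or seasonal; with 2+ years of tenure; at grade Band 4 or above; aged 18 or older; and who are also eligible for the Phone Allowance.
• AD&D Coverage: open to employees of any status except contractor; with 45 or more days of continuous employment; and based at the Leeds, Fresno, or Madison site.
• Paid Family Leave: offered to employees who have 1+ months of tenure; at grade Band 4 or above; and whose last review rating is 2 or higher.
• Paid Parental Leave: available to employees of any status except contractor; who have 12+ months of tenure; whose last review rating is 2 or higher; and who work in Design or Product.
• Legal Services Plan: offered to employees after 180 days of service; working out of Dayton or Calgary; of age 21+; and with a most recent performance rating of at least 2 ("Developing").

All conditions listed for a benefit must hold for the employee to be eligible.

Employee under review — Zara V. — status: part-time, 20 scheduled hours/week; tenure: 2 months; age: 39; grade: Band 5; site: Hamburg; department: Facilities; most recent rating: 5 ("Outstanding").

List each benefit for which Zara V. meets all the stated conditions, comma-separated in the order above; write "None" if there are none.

Phone Allowance — status part-time ✓ (not excluded); service 2 months ≥ 30 days ✓; site Hamburg ✗ (not Lyon, Newark, or Dayton) → not eligible.
Sabbatical Program — service 2 months < 2 years (≈730 days) ✗ → not eligible.
Pension Scheme — status part-time ✓; service 2 months < 2 years (≈730 days) ✗ → not eligible.
AD&D Coverage — status part-time ✓ (not excluded); service 2 months ≥ 45 days ✓; site Hamburg ✗ (not Leeds, Fresno, or Madison) → not eligible.
Paid Family Leave — service 2 months ≥ 1 month ✓; grade Band 5 ≥ Band 4 ✓; rating 5 ≥ 2 ✓ → eligible.
Paid Parental Leave — status part-time ✓ (not excluded); service 2 months < 12 months ✗ → not eligible.
Legal Services Plan — service 2 months < 180 days ✗ → not eligible.

Paid Family Leave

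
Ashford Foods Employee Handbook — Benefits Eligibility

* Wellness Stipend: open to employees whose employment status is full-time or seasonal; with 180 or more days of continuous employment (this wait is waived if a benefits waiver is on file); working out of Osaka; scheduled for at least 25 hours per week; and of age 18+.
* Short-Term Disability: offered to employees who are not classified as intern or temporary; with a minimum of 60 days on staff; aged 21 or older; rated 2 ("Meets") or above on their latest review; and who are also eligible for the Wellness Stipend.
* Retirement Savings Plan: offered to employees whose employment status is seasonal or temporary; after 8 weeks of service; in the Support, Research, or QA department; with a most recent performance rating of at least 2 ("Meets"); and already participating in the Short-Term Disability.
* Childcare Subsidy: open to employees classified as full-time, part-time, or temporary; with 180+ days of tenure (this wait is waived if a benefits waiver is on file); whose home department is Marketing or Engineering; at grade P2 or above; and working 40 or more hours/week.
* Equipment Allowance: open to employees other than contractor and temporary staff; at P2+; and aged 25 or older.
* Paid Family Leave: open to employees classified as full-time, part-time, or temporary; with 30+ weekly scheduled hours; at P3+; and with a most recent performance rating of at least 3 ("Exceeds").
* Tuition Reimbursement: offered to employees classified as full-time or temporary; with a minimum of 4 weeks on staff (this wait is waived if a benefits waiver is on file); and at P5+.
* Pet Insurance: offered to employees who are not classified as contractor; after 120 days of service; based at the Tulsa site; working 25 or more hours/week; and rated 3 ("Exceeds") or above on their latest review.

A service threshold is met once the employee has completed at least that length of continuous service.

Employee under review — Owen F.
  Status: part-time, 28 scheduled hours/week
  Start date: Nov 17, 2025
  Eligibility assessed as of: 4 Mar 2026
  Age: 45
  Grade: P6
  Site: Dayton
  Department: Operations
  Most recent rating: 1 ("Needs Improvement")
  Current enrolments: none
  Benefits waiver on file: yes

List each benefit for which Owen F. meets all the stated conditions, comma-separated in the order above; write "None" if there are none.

Service from Nov 17, 2025 to 4 Mar 2026: 107 days.
Wellness Stipend — status part-time ✗ (requires full-time or seasonal) → not eligible.
Short-Term Disability — status part-time ✓ (not excluded); service 107 days ≥ 60 days ✓; age 45 ≥ 21 ✓; rating 1 < 2 ✗ → not eligible.
Retirement Savings Plan — status part-time ✗ (requires seasonal or temporary) → not eligible.
Childcare Subsidy — status part-time ✓; benefits waiver on file ✓; dept Operations ✗ → not eligible.
Equipment Allowance — status part-time ✓ (not excluded); grade P6 ≥ P2 ✓; age 45 ≥ 25 ✓ → eligible.
Paid Family Leave — status part-time ✓; 28 hrs/wk < 30 ✗ → not eligible.
Tuition Reimbursement — status part-time ✗ (requires full-time or temporary) → not eligible.
Pet Insurance — status part-time ✓ (not excluded); service 107 days < 120 days ✗ → not eligible.

Equipment Allowance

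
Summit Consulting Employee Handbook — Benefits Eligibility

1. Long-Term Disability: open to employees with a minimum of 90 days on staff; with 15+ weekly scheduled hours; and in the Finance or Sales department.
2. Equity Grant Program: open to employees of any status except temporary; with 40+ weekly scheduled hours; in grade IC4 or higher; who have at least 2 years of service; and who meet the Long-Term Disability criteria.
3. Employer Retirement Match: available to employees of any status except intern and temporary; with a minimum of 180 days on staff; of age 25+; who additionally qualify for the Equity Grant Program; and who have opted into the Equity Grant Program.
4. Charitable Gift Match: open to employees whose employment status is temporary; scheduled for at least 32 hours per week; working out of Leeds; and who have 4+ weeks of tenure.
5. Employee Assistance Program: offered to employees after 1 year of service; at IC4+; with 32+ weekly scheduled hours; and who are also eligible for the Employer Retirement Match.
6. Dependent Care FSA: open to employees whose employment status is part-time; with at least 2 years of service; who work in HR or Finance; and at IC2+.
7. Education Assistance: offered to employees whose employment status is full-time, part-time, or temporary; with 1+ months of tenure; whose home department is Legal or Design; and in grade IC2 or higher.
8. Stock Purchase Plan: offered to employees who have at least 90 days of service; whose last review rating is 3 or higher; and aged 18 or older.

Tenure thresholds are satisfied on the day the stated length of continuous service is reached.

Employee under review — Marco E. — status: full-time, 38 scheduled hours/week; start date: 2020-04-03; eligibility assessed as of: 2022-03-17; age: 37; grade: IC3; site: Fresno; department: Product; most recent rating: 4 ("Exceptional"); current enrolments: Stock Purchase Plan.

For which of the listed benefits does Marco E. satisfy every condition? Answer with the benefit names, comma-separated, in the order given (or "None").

Service from 2020-04-03 to 2022-03-17: 713 days.
Long-Term Disability — service 713 days ≥ 90 days ✓; 38 hrs/wk ≥ 15 ✓; dept Product ✗ → not eligible.
Equity Grant Program — status full-time ✓ (not excluded); 38 hrs/wk < 40 ✗ → not eligible.
Employer Retirement Match — status full-time ✓ (not excluded); service 713 days ≥ 180 days ✓; age 37 ≥ 25 ✓; not eligible for Equity Grant Program ✗ → not eligible.
Charitable Gift Match — status full-time ✗ (requires temporary) → not eligible.
Employee Assistance Program — service 713 days ≥ 1 year (≈365 days) ✓; grade IC3 < IC4 ✗ → not eligible.
Dependent Care FSA — status full-time ✗ (requires part-time) → not eligible.
Education Assistance — status full-time ✓; service 713 days ≥ 1 month (≈30 days) ✓; dept Product ✗ → not eligible.
Stock Purchase Plan — service 713 days ≥ 90 days ✓; rating 4 ≥ 3 ✓; age 37 ≥ 18 ✓ → eligible.

Stock Purchase Plan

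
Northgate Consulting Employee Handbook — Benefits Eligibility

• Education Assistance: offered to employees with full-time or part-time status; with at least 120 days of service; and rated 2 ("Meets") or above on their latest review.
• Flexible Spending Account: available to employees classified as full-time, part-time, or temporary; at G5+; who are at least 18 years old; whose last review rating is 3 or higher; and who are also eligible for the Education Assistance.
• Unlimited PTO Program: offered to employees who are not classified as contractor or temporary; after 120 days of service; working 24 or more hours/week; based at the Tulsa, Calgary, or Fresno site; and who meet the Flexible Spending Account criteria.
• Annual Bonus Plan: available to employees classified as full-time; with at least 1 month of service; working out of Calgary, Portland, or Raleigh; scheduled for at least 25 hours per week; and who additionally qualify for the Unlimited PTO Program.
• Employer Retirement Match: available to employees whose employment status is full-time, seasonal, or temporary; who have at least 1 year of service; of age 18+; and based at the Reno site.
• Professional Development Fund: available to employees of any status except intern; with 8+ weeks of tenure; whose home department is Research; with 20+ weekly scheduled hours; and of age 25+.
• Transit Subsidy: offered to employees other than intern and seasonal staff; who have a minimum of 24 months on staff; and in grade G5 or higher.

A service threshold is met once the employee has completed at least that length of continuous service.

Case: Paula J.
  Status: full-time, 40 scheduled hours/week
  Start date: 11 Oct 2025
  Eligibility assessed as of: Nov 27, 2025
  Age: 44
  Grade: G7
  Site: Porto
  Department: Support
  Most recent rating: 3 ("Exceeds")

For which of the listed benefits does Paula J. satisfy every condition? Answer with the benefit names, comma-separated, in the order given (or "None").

None

Service from 11 Oct 2025 to Nov 27, 2025: 47 days.
Education Assistance — status full-time ✓; service 47 days < 120 days ✗ → not eligible.
Flexible Spending Account — status full-time ✓; grade G7 ≥ G5 ✓; age 44 ≥ 18 ✓; rating 3 ≥ 3 ✓; not eligible for Education Assistance ✗ → not eligible.
Unlimited PTO Program — status full-time ✓ (not excluded); service 47 days < 120 days ✗ → not eligible.
Annual Bonus Plan — status full-time ✓; service 47 days ≥ 1 month (≈30 days) ✓; site Porto ✗ (not Calgary, Portland, or Raleigh) → not eligible.
Employer Retirement Match — status full-time ✓; service 47 days < 1 year (≈365 days) ✗ → not eligible.
Professional Development Fund — status full-time ✓ (not excluded); service 47 days < 8 weeks (≈56 days) ✗ → not eligible.
Transit Subsidy — status full-time ✓ (not excluded); service 47 days < 24 months (≈720 days) ✗ → not eligible.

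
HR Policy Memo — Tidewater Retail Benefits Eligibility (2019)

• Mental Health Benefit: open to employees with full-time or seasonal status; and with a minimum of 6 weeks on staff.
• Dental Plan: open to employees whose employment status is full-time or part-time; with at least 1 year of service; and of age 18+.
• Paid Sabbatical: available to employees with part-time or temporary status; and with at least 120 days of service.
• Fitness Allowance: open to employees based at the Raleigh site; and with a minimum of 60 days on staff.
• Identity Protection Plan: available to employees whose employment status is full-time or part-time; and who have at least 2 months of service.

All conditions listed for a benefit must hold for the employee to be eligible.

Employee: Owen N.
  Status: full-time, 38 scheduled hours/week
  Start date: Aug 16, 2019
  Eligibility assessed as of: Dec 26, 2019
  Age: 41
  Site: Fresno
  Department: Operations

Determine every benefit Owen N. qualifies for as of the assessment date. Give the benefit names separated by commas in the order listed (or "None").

Service from Aug 16, 2019 to Dec 26, 2019: 132 days.
Mental Health Benefit — status full-time ✓; service 132 days ≥ 6 weeks (≈42 days) ✓ → eligible.
Dental Plan — status full-time ✓; service 132 days < 1 year (≈365 days) ✗ → not eligible.
Paid Sabbatical — status full-time ✗ (requires part-time or temporary) → not eligible.
Fitness Allowance — site Fresno ✗ (not Raleigh) → not eligible.
Identity Protection Plan — status full-time ✓; service 132 days ≥ 2 months (≈60 days) ✓ → eligible.

Mental Health Benefit, Identity Protection Plan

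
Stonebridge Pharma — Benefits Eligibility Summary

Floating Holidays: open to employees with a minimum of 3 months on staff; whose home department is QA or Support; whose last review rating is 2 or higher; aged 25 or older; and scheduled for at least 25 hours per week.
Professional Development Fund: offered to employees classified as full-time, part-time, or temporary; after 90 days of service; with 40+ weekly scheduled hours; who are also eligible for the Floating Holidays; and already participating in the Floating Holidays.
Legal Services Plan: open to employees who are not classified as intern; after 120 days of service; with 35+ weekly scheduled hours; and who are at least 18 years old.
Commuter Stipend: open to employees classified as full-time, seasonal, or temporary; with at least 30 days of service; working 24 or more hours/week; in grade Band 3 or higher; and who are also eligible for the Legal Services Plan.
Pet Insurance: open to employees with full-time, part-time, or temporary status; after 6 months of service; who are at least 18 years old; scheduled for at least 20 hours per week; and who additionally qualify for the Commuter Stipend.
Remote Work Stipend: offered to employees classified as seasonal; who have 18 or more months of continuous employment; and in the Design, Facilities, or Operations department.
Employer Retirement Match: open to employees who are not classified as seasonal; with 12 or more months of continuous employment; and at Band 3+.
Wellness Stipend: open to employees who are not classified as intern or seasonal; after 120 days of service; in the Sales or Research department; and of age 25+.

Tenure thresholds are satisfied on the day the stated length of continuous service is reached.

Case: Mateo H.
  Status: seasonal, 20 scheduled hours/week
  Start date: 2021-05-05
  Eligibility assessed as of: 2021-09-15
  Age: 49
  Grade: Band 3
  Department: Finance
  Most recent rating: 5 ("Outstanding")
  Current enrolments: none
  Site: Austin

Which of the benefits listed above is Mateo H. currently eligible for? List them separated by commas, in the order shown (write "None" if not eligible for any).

Service from 2021-05-05 to 2021-09-15: 133 days.
Floating Holidays — service 133 days ≥ 3 months (≈90 days) ✓; dept Finance ✗ → not eligible.
Professional Development Fund — status seasonal ✗ (requires full-time, part-time, or temporary) → not eligible.
Legal Services Plan — status seasonal ✓ (not excluded); service 133 days ≥ 120 days ✓; 20 hrs/wk < 35 ✗ → not eligible.
Commuter Stipend — status seasonal ✓; service 133 days ≥ 30 days ✓; 20 hrs/wk < 24 ✗ → not eligible.
Pet Insurance — status seasonal ✗ (requires full-time, part-time, or temporary) → not eligible.
Remote Work Stipend — status seasonal ✓; service 133 days < 18 months (≈540 days) ✗ → not eligible.
Employer Retirement Match — status seasonal ✗ (excluded) → not eligible.
Wellness Stipend — status seasonal ✗ (excluded) → not eligible.

None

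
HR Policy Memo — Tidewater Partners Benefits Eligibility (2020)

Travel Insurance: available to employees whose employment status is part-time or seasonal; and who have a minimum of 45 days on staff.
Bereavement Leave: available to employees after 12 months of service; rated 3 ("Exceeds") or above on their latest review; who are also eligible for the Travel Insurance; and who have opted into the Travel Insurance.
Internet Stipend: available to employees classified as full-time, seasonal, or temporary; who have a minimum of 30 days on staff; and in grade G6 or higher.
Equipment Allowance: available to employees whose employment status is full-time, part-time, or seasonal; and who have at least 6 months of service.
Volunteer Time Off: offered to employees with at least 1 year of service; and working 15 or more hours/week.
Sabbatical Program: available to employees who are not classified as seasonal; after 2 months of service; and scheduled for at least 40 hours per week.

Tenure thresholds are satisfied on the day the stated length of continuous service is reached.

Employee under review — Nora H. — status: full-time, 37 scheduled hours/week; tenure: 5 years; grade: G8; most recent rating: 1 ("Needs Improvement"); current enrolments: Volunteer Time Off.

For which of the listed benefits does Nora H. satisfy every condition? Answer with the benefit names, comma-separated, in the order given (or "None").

Travel Insurance — status full-time ✗ (requires part-time or seasonal) → not eligible.
Bereavement Leave — service 5 years ≥ 12 months (≈360 days) ✓; rating 1 < 3 ✗ → not eligible.
Internet Stipend — status full-time ✓; service 5 years ≥ 30 days ✓; grade G8 ≥ G6 ✓ → eligible.
Equipment Allowance — status full-time ✓; service 5 years ≥ 6 months (≈180 days) ✓ → eligible.
Volunteer Time Off — service 5 years ≥ 1 year ✓; 37 hrs/wk ≥ 15 ✓ → eligible.
Sabbatical Program — status full-time ✓ (not excluded); service 5 years ≥ 2 months (≈60 days) ✓; 37 hrs/wk < 40 ✗ → not eligible.

Internet Stipend, Equipment Allowance, Volunteer Time Off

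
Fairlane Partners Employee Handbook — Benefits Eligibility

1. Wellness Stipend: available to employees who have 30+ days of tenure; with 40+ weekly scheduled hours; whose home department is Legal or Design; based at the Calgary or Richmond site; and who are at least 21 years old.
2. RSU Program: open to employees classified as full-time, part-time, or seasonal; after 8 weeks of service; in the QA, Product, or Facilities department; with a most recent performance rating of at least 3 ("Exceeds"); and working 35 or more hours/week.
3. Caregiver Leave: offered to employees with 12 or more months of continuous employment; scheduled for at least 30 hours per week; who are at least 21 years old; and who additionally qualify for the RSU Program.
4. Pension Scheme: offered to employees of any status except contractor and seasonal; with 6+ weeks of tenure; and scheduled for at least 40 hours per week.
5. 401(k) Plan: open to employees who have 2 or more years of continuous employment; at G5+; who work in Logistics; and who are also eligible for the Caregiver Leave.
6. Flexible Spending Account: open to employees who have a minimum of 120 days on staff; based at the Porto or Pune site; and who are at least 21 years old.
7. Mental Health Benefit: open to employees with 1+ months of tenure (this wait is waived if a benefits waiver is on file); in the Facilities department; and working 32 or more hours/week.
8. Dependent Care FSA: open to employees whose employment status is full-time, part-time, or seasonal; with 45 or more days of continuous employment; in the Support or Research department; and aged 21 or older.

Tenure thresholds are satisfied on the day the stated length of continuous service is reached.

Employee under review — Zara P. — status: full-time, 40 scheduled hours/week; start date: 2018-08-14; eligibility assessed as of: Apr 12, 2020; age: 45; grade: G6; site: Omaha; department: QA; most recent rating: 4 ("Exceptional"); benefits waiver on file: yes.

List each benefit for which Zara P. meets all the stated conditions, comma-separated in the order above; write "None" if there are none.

RSU Program, Caregiver Leave, Pension Scheme

Service from 2018-08-14 to Apr 12, 2020: 607 days.
Wellness Stipend — service 607 days ≥ 30 days ✓; 40 hrs/wk ≥ 40 ✓; dept QA ✗ → not eligible.
RSU Program — status full-time ✓; service 607 days ≥ 8 weeks (≈56 days) ✓; dept QA ✓; rating 4 ≥ 3 ✓; 40 hrs/wk ≥ 35 ✓ → eligible.
Caregiver Leave — service 607 days ≥ 12 months (≈360 days) ✓; 40 hrs/wk ≥ 30 ✓; age 45 ≥ 21 ✓; eligible for RSU Program ✓ → eligible.
Pension Scheme — status full-time ✓ (not excluded); service 607 days ≥ 6 weeks (≈42 days) ✓; 40 hrs/wk ≥ 40 ✓ → eligible.
401(k) Plan — service 607 days < 2 years (≈730 days) ✗ → not eligible.
Flexible Spending Account — service 607 days ≥ 120 days ✓; site Omaha ✗ (not Porto or Pune) → not eligible.
Mental Health Benefit — benefits waiver on file ✓; dept QA ✗ → not eligible.
Dependent Care FSA — status full-time ✓; service 607 days ≥ 45 days ✓; dept QA ✗ → not eligible.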